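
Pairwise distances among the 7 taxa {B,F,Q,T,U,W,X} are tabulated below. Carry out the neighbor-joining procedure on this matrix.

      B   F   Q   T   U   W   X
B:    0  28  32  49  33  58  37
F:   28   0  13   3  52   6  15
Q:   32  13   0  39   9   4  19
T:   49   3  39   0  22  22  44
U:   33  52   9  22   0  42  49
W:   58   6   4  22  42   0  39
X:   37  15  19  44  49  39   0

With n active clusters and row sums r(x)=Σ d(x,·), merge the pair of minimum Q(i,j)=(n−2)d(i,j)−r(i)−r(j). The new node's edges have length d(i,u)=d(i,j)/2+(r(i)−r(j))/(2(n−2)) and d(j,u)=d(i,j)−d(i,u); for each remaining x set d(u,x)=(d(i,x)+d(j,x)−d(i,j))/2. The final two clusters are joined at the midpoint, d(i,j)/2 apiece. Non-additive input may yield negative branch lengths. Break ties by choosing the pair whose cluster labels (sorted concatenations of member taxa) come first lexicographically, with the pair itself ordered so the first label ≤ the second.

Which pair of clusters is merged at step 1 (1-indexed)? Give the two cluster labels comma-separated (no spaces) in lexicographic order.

step 1: merge (F,T) at d=3, Q=-281; branch lengths F→-47/10, T→77/10; new cluster FT
  updated: d(B,FT)=37, d(FT,Q)=49/2, d(FT,U)=71/2, d(FT,W)=25/2, d(FT,X)=28
step 2: merge (FT,W) at d=25/2, Q=-243; branch lengths FT→4, W→17/2; new cluster FTW
  updated: d(B,FTW)=165/4, d(FTW,Q)=8, d(FTW,U)=65/2, d(FTW,X)=109/4
step 3: merge (B,U) at d=33, Q=-671/4; branch lengths B→475/24, U→317/24; new cluster BU
  updated: d(BU,FTW)=163/8, d(BU,Q)=4, d(BU,X)=53/2
step 4: merge (BU,Q) at d=4, Q=-591/8; branch lengths BU→223/32, Q→-95/32; new cluster BQU
  updated: d(BQU,FTW)=195/16, d(BQU,X)=83/4
step 5: merge (BQU,FTW) at d=195/16, Q=-963/16; branch lengths BQU→91/32, FTW→299/32; new cluster BFQTUW
  updated: d(BFQTUW,X)=573/32
step 6: merge (BFQTUW,X) at d=573/32; branch lengths BFQTUW→573/64, X→573/64; new cluster BFQTUWX
final tree: ((((B:475/24,U:317/24):223/32,Q:-95/32):91/32,((F:-47/10,T:77/10):4,W:17/2):299/32):573/64,X:573/64)
total length: 2643/32

F,T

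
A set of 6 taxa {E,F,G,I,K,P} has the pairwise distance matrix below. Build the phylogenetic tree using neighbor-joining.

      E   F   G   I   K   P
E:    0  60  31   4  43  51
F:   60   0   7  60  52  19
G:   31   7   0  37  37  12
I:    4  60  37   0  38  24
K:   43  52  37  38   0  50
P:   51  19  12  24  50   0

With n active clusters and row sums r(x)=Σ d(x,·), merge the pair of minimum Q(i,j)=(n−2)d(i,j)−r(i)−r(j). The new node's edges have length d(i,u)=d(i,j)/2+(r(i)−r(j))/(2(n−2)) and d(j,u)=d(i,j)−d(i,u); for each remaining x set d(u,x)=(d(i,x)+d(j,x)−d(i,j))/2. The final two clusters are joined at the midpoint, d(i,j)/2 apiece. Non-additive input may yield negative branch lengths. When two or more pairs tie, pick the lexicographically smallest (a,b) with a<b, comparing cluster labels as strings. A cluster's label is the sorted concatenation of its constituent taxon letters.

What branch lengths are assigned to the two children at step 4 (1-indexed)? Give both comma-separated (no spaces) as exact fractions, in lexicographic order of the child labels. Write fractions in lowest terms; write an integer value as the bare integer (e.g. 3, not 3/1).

21/4,83/8

iteration 1: select E,I (d=4, Q=-336); attach at lengths (21/4, -5/4); label the merged cluster EI
  updated: d(EI,F)=58, d(EI,G)=32, d(EI,K)=77/2, d(EI,P)=71/2
iteration 2: select EI,K (d=77/2, Q=-226); attach at lengths (17, 43/2); label the merged cluster EIK
  updated: d(EIK,F)=143/4, d(EIK,G)=61/4, d(EIK,P)=47/2
iteration 3: select EIK,P (d=47/2, Q=-82); attach at lengths (67/4, 27/4); label the merged cluster EIKP
  updated: d(EIKP,F)=125/8, d(EIKP,G)=15/8
iteration 4: select EIKP,F (d=125/8, Q=-49/2); attach at lengths (21/4, 83/8); label the merged cluster EFIKP
  updated: d(EFIKP,G)=-27/8
iteration 5: select EFIKP,G (d=-27/8); attach at lengths (-27/16, -27/16); label the merged cluster EFGIKP
final tree: (((((E:21/4,I:-5/4):17,K:43/2):67/4,P:27/4):21/4,F:83/8):-27/16,G:-27/16)
total length: 313/4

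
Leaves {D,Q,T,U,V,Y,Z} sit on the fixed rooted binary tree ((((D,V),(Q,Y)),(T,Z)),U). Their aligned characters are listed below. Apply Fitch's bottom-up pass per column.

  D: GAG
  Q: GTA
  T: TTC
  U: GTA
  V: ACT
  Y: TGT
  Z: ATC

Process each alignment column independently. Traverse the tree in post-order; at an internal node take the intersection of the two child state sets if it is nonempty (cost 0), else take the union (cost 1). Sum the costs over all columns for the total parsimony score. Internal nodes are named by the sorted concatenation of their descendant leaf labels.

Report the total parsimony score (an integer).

DV@0: {G} ∪ {A} = {A,G} (union, +1)
QY@0: {G} ∪ {T} = {G,T} (union, +1)
DQVY@0: {A,G} ∩ {G,T} = {G} (intersection, +0)
TZ@0: {T} ∪ {A} = {A,T} (union, +1)
DQTVYZ@0: {G} ∪ {A,T} = {A,G,T} (union, +1)
DQTUVYZ@0: {A,G,T} ∩ {G} = {G} (intersection, +0)
DV@1: {A} ∪ {C} = {A,C} (union, +1)
QY@1: {T} ∪ {G} = {G,T} (union, +1)
DQVY@1: {A,C} ∪ {G,T} = {A,C,G,T} (union, +1)
TZ@1: {T} ∩ {T} = {T} (intersection, +0)
DQTVYZ@1: {A,C,G,T} ∩ {T} = {T} (intersection, +0)
DQTUVYZ@1: {T} ∩ {T} = {T} (intersection, +0)
DV@2: {G} ∪ {T} = {G,T} (union, +1)
QY@2: {A} ∪ {T} = {A,T} (union, +1)
DQVY@2: {G,T} ∩ {A,T} = {T} (intersection, +0)
TZ@2: {C} ∩ {C} = {C} (intersection, +0)
DQTVYZ@2: {T} ∪ {C} = {C,T} (union, +1)
DQTUVYZ@2: {C,T} ∪ {A} = {A,C,T} (union, +1)
per-site changes: [4, 3, 4]; total = 11

11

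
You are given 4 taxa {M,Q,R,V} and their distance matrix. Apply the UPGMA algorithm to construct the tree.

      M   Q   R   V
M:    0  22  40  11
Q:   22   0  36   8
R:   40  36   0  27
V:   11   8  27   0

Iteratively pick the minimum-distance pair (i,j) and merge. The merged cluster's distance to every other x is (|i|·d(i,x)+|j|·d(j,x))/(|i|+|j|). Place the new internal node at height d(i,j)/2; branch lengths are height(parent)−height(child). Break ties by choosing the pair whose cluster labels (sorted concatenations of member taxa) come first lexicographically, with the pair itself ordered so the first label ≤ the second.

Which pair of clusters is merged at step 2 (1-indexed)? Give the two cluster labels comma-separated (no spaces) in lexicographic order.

iteration 1: select Q,V (d=8); attach at lengths (4, 4); label the merged cluster QV
  updated: d(M,QV)=33/2, d(QV,R)=63/2
iteration 2: select M,QV (d=33/2); attach at lengths (33/4, 17/4); label the merged cluster MQV
  updated: d(MQV,R)=103/3
iteration 3: select MQV,R (d=103/3); attach at lengths (107/12, 103/6); label the merged cluster MQRV
final tree: ((M:33/4,(Q:4,V:4):17/4):107/12,R:103/6)
total length: 559/12

M,QV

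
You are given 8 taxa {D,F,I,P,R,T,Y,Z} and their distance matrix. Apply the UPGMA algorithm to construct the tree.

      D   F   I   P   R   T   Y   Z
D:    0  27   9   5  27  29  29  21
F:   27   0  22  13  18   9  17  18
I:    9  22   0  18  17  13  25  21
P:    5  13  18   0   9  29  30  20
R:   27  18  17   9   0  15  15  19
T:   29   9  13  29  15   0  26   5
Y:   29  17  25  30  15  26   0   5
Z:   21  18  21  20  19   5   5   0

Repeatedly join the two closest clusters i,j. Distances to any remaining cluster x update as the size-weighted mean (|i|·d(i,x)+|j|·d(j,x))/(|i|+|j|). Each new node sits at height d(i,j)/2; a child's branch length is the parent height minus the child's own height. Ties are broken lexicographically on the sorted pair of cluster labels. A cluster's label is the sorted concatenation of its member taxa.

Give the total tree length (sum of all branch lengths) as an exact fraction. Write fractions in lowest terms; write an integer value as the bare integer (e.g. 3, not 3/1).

step 1: merge (D,P) at d=5; branch lengths D→5/2, P→5/2; new cluster DP
  updated: d(DP,F)=20, d(DP,I)=27/2, d(DP,R)=18, d(DP,T)=29, d(DP,Y)=59/2, d(DP,Z)=41/2
step 2: merge (T,Z) at d=5; branch lengths T→5/2, Z→5/2; new cluster TZ
  updated: d(DP,TZ)=99/4, d(F,TZ)=27/2, d(I,TZ)=17, d(R,TZ)=17, d(TZ,Y)=31/2
step 3: merge (DP,I) at d=27/2; branch lengths DP→17/4, I→27/4; new cluster DIP
  updated: d(DIP,F)=62/3, d(DIP,R)=53/3, d(DIP,TZ)=133/6, d(DIP,Y)=28
step 4: merge (F,TZ) at d=27/2; branch lengths F→27/4, TZ→17/4; new cluster FTZ
  updated: d(DIP,FTZ)=65/3, d(FTZ,R)=52/3, d(FTZ,Y)=16
step 5: merge (R,Y) at d=15; branch lengths R→15/2, Y→15/2; new cluster RY
  updated: d(DIP,RY)=137/6, d(FTZ,RY)=50/3
step 6: merge (FTZ,RY) at d=50/3; branch lengths FTZ→19/12, RY→5/6; new cluster FRTYZ
  updated: d(DIP,FRTYZ)=332/15
step 7: merge (DIP,FRTYZ) at d=332/15; branch lengths DIP→259/60, FRTYZ→41/15; new cluster DFIPRTYZ
final tree: (((D:5/2,P:5/2):17/4,I:27/4):259/60,((F:27/4,(T:5/2,Z:5/2):17/4):19/12,(R:15/2,Y:15/2):5/6):41/15)
total length: 847/15

847/15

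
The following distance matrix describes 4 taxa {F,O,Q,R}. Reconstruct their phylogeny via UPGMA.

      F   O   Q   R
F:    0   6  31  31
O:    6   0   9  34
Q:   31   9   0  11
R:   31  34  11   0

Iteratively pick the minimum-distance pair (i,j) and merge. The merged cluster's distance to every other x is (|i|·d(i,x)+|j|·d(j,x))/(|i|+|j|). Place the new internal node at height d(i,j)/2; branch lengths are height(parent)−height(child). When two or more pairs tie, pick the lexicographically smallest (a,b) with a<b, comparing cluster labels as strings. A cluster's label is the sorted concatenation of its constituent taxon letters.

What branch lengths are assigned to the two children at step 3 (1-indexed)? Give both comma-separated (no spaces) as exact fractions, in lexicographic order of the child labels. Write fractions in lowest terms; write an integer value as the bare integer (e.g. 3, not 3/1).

1. join F+O (d=6) ⇒ FO; edges |F|=3, |O|=3
  updated: d(FO,Q)=20, d(FO,R)=65/2
2. join Q+R (d=11) ⇒ QR; edges |Q|=11/2, |R|=11/2
  updated: d(FO,QR)=105/4
3. join FO+QR (d=105/4) ⇒ FOQR; edges |FO|=81/8, |QR|=61/8
final tree: ((F:3,O:3):81/8,(Q:11/2,R:11/2):61/8)
total length: 139/4

81/8,61/8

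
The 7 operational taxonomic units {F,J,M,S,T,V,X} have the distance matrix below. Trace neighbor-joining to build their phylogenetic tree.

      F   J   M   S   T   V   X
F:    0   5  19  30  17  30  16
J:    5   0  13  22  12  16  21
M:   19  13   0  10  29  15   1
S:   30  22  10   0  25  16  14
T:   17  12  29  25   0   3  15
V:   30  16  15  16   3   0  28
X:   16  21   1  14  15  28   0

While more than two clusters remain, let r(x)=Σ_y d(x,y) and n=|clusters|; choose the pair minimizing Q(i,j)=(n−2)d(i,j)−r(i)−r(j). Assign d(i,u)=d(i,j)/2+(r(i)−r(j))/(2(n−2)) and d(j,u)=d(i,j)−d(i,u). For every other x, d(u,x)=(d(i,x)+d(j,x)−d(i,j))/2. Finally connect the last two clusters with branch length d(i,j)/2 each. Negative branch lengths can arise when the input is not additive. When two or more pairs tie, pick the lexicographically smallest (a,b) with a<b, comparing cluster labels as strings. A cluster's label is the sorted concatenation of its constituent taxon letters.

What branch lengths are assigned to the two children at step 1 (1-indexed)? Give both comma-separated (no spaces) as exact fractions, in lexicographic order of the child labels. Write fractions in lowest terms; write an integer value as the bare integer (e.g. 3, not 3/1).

4/5,11/5

1. join T+V (d=3, Q=-194) ⇒ TV; edges |T|=4/5, |V|=11/5
  updated: d(F,TV)=22, d(J,TV)=25/2, d(M,TV)=41/2, d(S,TV)=19, d(TV,X)=20
2. join F+J (d=5, Q=-291/2) ⇒ FJ; edges |F|=77/16, |J|=3/16
  updated: d(FJ,M)=27/2, d(FJ,S)=47/2, d(FJ,TV)=59/4, d(FJ,X)=16
3. join FJ+TV (d=59/4, Q=-391/4) ⇒ FJTV; edges |FJ|=151/24, |TV|=203/24
  updated: d(FJTV,M)=77/8, d(FJTV,S)=111/8, d(FJTV,X)=85/8
4. join FJTV+S (d=111/8, Q=-177/4) ⇒ FJSTV; edges |FJTV|=6, |S|=63/8
  updated: d(FJSTV,M)=23/8, d(FJSTV,X)=43/8
5. join FJSTV+M (d=23/8, Q=-37/4) ⇒ FJMSTV; edges |FJSTV|=29/8, |M|=-3/4
  updated: d(FJMSTV,X)=7/4
6. join FJMSTV+X (d=7/4) ⇒ FJMSTVX; edges |FJMSTV|=7/8, |X|=7/8
final tree: (((((F:77/16,J:3/16):151/24,(T:4/5,V:11/5):203/24):6,S:63/8):29/8,M:-3/4):7/8,X:7/8)
total length: 165/4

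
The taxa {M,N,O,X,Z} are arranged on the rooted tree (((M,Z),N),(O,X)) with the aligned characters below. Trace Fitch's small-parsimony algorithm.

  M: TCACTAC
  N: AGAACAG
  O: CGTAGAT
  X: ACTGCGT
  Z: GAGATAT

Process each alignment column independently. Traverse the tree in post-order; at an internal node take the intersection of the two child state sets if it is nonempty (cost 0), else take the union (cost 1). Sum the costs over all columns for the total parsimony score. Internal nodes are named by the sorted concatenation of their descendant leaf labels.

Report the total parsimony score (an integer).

MZ@0: {T} ∪ {G} = {G,T} (union, +1)
MNZ@0: {G,T} ∪ {A} = {A,G,T} (union, +1)
OX@0: {C} ∪ {A} = {A,C} (union, +1)
MNOXZ@0: {A,G,T} ∩ {A,C} = {A} (intersection, +0)
MZ@1: {C} ∪ {A} = {A,C} (union, +1)
MNZ@1: {A,C} ∪ {G} = {A,C,G} (union, +1)
OX@1: {G} ∪ {C} = {C,G} (union, +1)
MNOXZ@1: {A,C,G} ∩ {C,G} = {C,G} (intersection, +0)
MZ@2: {A} ∪ {G} = {A,G} (union, +1)
MNZ@2: {A,G} ∩ {A} = {A} (intersection, +0)
OX@2: {T} ∩ {T} = {T} (intersection, +0)
MNOXZ@2: {A} ∪ {T} = {A,T} (union, +1)
MZ@3: {C} ∪ {A} = {A,C} (union, +1)
MNZ@3: {A,C} ∩ {A} = {A} (intersection, +0)
OX@3: {A} ∪ {G} = {A,G} (union, +1)
MNOXZ@3: {A} ∩ {A,G} = {A} (intersection, +0)
MZ@4: {T} ∩ {T} = {T} (intersection, +0)
MNZ@4: {T} ∪ {C} = {C,T} (union, +1)
OX@4: {G} ∪ {C} = {C,G} (union, +1)
MNOXZ@4: {C,T} ∩ {C,G} = {C} (intersection, +0)
MZ@5: {A} ∩ {A} = {A} (intersection, +0)
MNZ@5: {A} ∩ {A} = {A} (intersection, +0)
OX@5: {A} ∪ {G} = {A,G} (union, +1)
MNOXZ@5: {A} ∩ {A,G} = {A} (intersection, +0)
MZ@6: {C} ∪ {T} = {C,T} (union, +1)
MNZ@6: {C,T} ∪ {G} = {C,G,T} (union, +1)
OX@6: {T} ∩ {T} = {T} (intersection, +0)
MNOXZ@6: {C,G,T} ∩ {T} = {T} (intersection, +0)
per-site changes: [3, 3, 2, 2, 2, 1, 2]; total = 15

15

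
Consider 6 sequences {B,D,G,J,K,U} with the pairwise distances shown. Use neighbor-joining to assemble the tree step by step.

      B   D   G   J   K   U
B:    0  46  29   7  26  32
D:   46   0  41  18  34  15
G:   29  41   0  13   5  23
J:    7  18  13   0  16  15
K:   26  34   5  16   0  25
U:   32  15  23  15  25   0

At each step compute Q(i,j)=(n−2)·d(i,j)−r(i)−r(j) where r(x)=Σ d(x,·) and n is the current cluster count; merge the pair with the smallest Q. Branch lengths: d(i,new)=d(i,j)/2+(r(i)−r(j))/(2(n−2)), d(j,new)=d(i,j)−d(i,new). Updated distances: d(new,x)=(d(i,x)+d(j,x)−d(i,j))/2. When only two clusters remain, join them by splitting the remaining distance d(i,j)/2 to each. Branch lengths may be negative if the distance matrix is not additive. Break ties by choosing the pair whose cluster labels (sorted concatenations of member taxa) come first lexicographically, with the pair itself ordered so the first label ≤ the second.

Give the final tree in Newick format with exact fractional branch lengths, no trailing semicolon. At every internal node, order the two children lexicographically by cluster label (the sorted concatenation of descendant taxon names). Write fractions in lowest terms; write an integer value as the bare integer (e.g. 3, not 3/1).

(((B:99/8,J:-43/8):11/2,(D:13,U:2):45/4):19/4,(G:35/12,K:25/12):19/4)

1. join D+U (d=15, Q=-204) ⇒ DU; edges |D|=13, |U|=2
  updated: d(B,DU)=63/2, d(DU,G)=49/2, d(DU,J)=9, d(DU,K)=22
2. join G+K (d=5, Q=-251/2) ⇒ GK; edges |G|=35/12, |K|=25/12
  updated: d(B,GK)=25, d(DU,GK)=83/4, d(GK,J)=12
3. join B+J (d=7, Q=-155/2) ⇒ BJ; edges |B|=99/8, |J|=-43/8
  updated: d(BJ,DU)=67/4, d(BJ,GK)=15
4. join BJ+DU (d=67/4, Q=-105/2) ⇒ BDJU; edges |BJ|=11/2, |DU|=45/4
  updated: d(BDJU,GK)=19/2
5. join BDJU+GK (d=19/2) ⇒ BDGJKU; edges |BDJU|=19/4, |GK|=19/4
final tree: (((B:99/8,J:-43/8):11/2,(D:13,U:2):45/4):19/4,(G:35/12,K:25/12):19/4)
total length: 213/4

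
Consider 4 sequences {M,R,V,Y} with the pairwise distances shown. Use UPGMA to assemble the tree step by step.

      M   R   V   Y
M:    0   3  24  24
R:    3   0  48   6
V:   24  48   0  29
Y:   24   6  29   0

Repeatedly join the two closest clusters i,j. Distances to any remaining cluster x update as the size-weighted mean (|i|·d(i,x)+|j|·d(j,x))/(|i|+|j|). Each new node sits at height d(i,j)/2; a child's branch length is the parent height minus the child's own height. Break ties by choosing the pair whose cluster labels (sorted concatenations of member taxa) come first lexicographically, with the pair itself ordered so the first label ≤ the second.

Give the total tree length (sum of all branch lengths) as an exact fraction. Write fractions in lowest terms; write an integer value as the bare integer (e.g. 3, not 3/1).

128/3

step 1: merge (M,R) at d=3; branch lengths M→3/2, R→3/2; new cluster MR
  updated: d(MR,V)=36, d(MR,Y)=15
step 2: merge (MR,Y) at d=15; branch lengths MR→6, Y→15/2; new cluster MRY
  updated: d(MRY,V)=101/3
step 3: merge (MRY,V) at d=101/3; branch lengths MRY→28/3, V→101/6; new cluster MRVY
final tree: (((M:3/2,R:3/2):6,Y:15/2):28/3,V:101/6)
total length: 128/3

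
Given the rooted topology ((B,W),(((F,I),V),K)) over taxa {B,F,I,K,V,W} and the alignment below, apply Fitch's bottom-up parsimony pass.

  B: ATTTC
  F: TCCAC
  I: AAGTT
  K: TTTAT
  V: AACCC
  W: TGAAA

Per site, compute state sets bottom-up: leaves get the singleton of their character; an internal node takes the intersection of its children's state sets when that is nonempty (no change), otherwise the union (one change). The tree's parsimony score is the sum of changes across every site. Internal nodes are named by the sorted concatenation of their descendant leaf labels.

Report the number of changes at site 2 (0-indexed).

[col 0] BW: children B:{A}, W:{T} ∪→ {A,T}; cost 1
[col 0] FI: children F:{T}, I:{A} ∪→ {A,T}; cost 1
[col 0] FIV: children FI:{A,T}, V:{A} ∩→ {A}; cost 0
[col 0] FIKV: children FIV:{A}, K:{T} ∪→ {A,T}; cost 1
[col 0] BFIKVW: children BW:{A,T}, FIKV:{A,T} ∩→ {A,T}; cost 0
[col 1] BW: children B:{T}, W:{G} ∪→ {G,T}; cost 1
[col 1] FI: children F:{C}, I:{A} ∪→ {A,C}; cost 1
[col 1] FIV: children FI:{A,C}, V:{A} ∩→ {A}; cost 0
[col 1] FIKV: children FIV:{A}, K:{T} ∪→ {A,T}; cost 1
[col 1] BFIKVW: children BW:{G,T}, FIKV:{A,T} ∩→ {T}; cost 0
[col 2] BW: children B:{T}, W:{A} ∪→ {A,T}; cost 1
[col 2] FI: children F:{C}, I:{G} ∪→ {C,G}; cost 1
[col 2] FIV: children FI:{C,G}, V:{C} ∩→ {C}; cost 0
[col 2] FIKV: children FIV:{C}, K:{T} ∪→ {C,T}; cost 1
[col 2] BFIKVW: children BW:{A,T}, FIKV:{C,T} ∩→ {T}; cost 0
[col 3] BW: children B:{T}, W:{A} ∪→ {A,T}; cost 1
[col 3] FI: children F:{A}, I:{T} ∪→ {A,T}; cost 1
[col 3] FIV: children FI:{A,T}, V:{C} ∪→ {A,C,T}; cost 1
[col 3] FIKV: children FIV:{A,C,T}, K:{A} ∩→ {A}; cost 0
[col 3] BFIKVW: children BW:{A,T}, FIKV:{A} ∩→ {A}; cost 0
[col 4] BW: children B:{C}, W:{A} ∪→ {A,C}; cost 1
[col 4] FI: children F:{C}, I:{T} ∪→ {C,T}; cost 1
[col 4] FIV: children FI:{C,T}, V:{C} ∩→ {C}; cost 0
[col 4] FIKV: children FIV:{C}, K:{T} ∪→ {C,T}; cost 1
[col 4] BFIKVW: children BW:{A,C}, FIKV:{C,T} ∩→ {C}; cost 0
per-site changes: [3, 3, 3, 3, 3]; total = 15

3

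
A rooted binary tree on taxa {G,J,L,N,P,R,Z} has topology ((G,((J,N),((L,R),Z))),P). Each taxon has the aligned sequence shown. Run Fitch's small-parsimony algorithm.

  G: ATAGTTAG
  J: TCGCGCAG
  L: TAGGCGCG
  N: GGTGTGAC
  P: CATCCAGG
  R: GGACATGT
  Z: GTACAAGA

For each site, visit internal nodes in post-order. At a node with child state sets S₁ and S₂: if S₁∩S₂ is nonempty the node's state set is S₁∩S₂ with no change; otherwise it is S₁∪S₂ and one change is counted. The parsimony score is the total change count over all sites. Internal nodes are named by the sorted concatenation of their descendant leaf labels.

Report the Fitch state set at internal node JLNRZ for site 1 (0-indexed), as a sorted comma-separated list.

G

JN@0: {T} ∪ {G} = {G,T} (union, +1)
LR@0: {T} ∪ {G} = {G,T} (union, +1)
LRZ@0: {G,T} ∩ {G} = {G} (intersection, +0)
JLNRZ@0: {G,T} ∩ {G} = {G} (intersection, +0)
GJLNRZ@0: {A} ∪ {G} = {A,G} (union, +1)
GJLNPRZ@0: {A,G} ∪ {C} = {A,C,G} (union, +1)
JN@1: {C} ∪ {G} = {C,G} (union, +1)
LR@1: {A} ∪ {G} = {A,G} (union, +1)
LRZ@1: {A,G} ∪ {T} = {A,G,T} (union, +1)
JLNRZ@1: {C,G} ∩ {A,G,T} = {G} (intersection, +0)
GJLNRZ@1: {T} ∪ {G} = {G,T} (union, +1)
GJLNPRZ@1: {G,T} ∪ {A} = {A,G,T} (union, +1)
JN@2: {G} ∪ {T} = {G,T} (union, +1)
LR@2: {G} ∪ {A} = {A,G} (union, +1)
LRZ@2: {A,G} ∩ {A} = {A} (intersection, +0)
JLNRZ@2: {G,T} ∪ {A} = {A,G,T} (union, +1)
GJLNRZ@2: {A} ∩ {A,G,T} = {A} (intersection, +0)
GJLNPRZ@2: {A} ∪ {T} = {A,T} (union, +1)
JN@3: {C} ∪ {G} = {C,G} (union, +1)
LR@3: {G} ∪ {C} = {C,G} (union, +1)
LRZ@3: {C,G} ∩ {C} = {C} (intersection, +0)
JLNRZ@3: {C,G} ∩ {C} = {C} (intersection, +0)
GJLNRZ@3: {G} ∪ {C} = {C,G} (union, +1)
GJLNPRZ@3: {C,G} ∩ {C} = {C} (intersection, +0)
JN@4: {G} ∪ {T} = {G,T} (union, +1)
LR@4: {C} ∪ {A} = {A,C} (union, +1)
LRZ@4: {A,C} ∩ {A} = {A} (intersection, +0)
JLNRZ@4: {G,T} ∪ {A} = {A,G,T} (union, +1)
GJLNRZ@4: {T} ∩ {A,G,T} = {T} (intersection, +0)
GJLNPRZ@4: {T} ∪ {C} = {C,T} (union, +1)
JN@5: {C} ∪ {G} = {C,G} (union, +1)
LR@5: {G} ∪ {T} = {G,T} (union, +1)
LRZ@5: {G,T} ∪ {A} = {A,G,T} (union, +1)
JLNRZ@5: {C,G} ∩ {A,G,T} = {G} (intersection, +0)
GJLNRZ@5: {T} ∪ {G} = {G,T} (union, +1)
GJLNPRZ@5: {G,T} ∪ {A} = {A,G,T} (union, +1)
JN@6: {A} ∩ {A} = {A} (intersection, +0)
LR@6: {C} ∪ {G} = {C,G} (union, +1)
LRZ@6: {C,G} ∩ {G} = {G} (intersection, +0)
JLNRZ@6: {A} ∪ {G} = {A,G} (union, +1)
GJLNRZ@6: {A} ∩ {A,G} = {A} (intersection, +0)
GJLNPRZ@6: {A} ∪ {G} = {A,G} (union, +1)
JN@7: {G} ∪ {C} = {C,G} (union, +1)
LR@7: {G} ∪ {T} = {G,T} (union, +1)
LRZ@7: {G,T} ∪ {A} = {A,G,T} (union, +1)
JLNRZ@7: {C,G} ∩ {A,G,T} = {G} (intersection, +0)
GJLNRZ@7: {G} ∩ {G} = {G} (intersection, +0)
GJLNPRZ@7: {G} ∩ {G} = {G} (intersection, +0)
per-site changes: [4, 5, 4, 3, 4, 5, 3, 3]; total = 31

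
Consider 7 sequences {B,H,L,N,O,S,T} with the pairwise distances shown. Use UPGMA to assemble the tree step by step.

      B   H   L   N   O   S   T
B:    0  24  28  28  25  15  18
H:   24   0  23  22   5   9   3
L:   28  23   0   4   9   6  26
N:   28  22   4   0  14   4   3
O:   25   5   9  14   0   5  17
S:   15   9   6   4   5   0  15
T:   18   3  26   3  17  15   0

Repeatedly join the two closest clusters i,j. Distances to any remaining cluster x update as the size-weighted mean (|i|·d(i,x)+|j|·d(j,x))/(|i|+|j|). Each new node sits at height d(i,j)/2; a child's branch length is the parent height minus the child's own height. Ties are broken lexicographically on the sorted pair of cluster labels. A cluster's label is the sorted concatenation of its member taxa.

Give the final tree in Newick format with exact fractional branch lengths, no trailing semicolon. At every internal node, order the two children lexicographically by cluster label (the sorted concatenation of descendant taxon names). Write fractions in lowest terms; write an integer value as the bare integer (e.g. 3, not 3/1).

step 1: merge (H,T) at d=3; branch lengths H→3/2, T→3/2; new cluster HT
  updated: d(B,HT)=21, d(HT,L)=49/2, d(HT,N)=25/2, d(HT,O)=11, d(HT,S)=12
step 2: merge (L,N) at d=4; branch lengths L→2, N→2; new cluster LN
  updated: d(B,LN)=28, d(HT,LN)=37/2, d(LN,O)=23/2, d(LN,S)=5
step 3: merge (LN,S) at d=5; branch lengths LN→1/2, S→5/2; new cluster LNS
  updated: d(B,LNS)=71/3, d(HT,LNS)=49/3, d(LNS,O)=28/3
step 4: merge (LNS,O) at d=28/3; branch lengths LNS→13/6, O→14/3; new cluster LNOS
  updated: d(B,LNOS)=24, d(HT,LNOS)=15
step 5: merge (HT,LNOS) at d=15; branch lengths HT→6, LNOS→17/6; new cluster HLNOST
  updated: d(B,HLNOST)=23
step 6: merge (B,HLNOST) at d=23; branch lengths B→23/2, HLNOST→4; new cluster BHLNOST
final tree: (B:23/2,((H:3/2,T:3/2):6,(((L:2,N:2):1/2,S:5/2):13/6,O:14/3):17/6):4)
total length: 247/6

(B:23/2,((H:3/2,T:3/2):6,(((L:2,N:2):1/2,S:5/2):13/6,O:14/3):17/6):4)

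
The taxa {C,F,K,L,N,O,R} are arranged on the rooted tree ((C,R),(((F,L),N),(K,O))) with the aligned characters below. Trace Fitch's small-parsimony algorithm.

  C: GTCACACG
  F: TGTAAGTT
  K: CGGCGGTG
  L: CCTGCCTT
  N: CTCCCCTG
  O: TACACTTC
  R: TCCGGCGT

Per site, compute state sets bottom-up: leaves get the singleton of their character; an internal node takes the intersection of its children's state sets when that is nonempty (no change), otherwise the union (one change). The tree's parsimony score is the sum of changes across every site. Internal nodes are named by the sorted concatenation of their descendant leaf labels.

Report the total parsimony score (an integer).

CR@0: {G} ∪ {T} = {G,T} (union, +1)
FL@0: {T} ∪ {C} = {C,T} (union, +1)
FLN@0: {C,T} ∩ {C} = {C} (intersection, +0)
KO@0: {C} ∪ {T} = {C,T} (union, +1)
FKLNO@0: {C} ∩ {C,T} = {C} (intersection, +0)
CFKLNOR@0: {G,T} ∪ {C} = {C,G,T} (union, +1)
CR@1: {T} ∪ {C} = {C,T} (union, +1)
FL@1: {G} ∪ {C} = {C,G} (union, +1)
FLN@1: {C,G} ∪ {T} = {C,G,T} (union, +1)
KO@1: {G} ∪ {A} = {A,G} (union, +1)
FKLNO@1: {C,G,T} ∩ {A,G} = {G} (intersection, +0)
CFKLNOR@1: {C,T} ∪ {G} = {C,G,T} (union, +1)
CR@2: {C} ∩ {C} = {C} (intersection, +0)
FL@2: {T} ∩ {T} = {T} (intersection, +0)
FLN@2: {T} ∪ {C} = {C,T} (union, +1)
KO@2: {G} ∪ {C} = {C,G} (union, +1)
FKLNO@2: {C,T} ∩ {C,G} = {C} (intersection, +0)
CFKLNOR@2: {C} ∩ {C} = {C} (intersection, +0)
CR@3: {A} ∪ {G} = {A,G} (union, +1)
FL@3: {A} ∪ {G} = {A,G} (union, +1)
FLN@3: {A,G} ∪ {C} = {A,C,G} (union, +1)
KO@3: {C} ∪ {A} = {A,C} (union, +1)
FKLNO@3: {A,C,G} ∩ {A,C} = {A,C} (intersection, +0)
CFKLNOR@3: {A,G} ∩ {A,C} = {A} (intersection, +0)
CR@4: {C} ∪ {G} = {C,G} (union, +1)
FL@4: {A} ∪ {C} = {A,C} (union, +1)
FLN@4: {A,C} ∩ {C} = {C} (intersection, +0)
KO@4: {G} ∪ {C} = {C,G} (union, +1)
FKLNO@4: {C} ∩ {C,G} = {C} (intersection, +0)
CFKLNOR@4: {C,G} ∩ {C} = {C} (intersection, +0)
CR@5: {A} ∪ {C} = {A,C} (union, +1)
FL@5: {G} ∪ {C} = {C,G} (union, +1)
FLN@5: {C,G} ∩ {C} = {C} (intersection, +0)
KO@5: {G} ∪ {T} = {G,T} (union, +1)
FKLNO@5: {C} ∪ {G,T} = {C,G,T} (union, +1)
CFKLNOR@5: {A,C} ∩ {C,G,T} = {C} (intersection, +0)
CR@6: {C} ∪ {G} = {C,G} (union, +1)
FL@6: {T} ∩ {T} = {T} (intersection, +0)
FLN@6: {T} ∩ {T} = {T} (intersection, +0)
KO@6: {T} ∩ {T} = {T} (intersection, +0)
FKLNO@6: {T} ∩ {T} = {T} (intersection, +0)
CFKLNOR@6: {C,G} ∪ {T} = {C,G,T} (union, +1)
CR@7: {G} ∪ {T} = {G,T} (union, +1)
FL@7: {T} ∩ {T} = {T} (intersection, +0)
FLN@7: {T} ∪ {G} = {G,T} (union, +1)
KO@7: {G} ∪ {C} = {C,G} (union, +1)
FKLNO@7: {G,T} ∩ {C,G} = {G} (intersection, +0)
CFKLNOR@7: {G,T} ∩ {G} = {G} (intersection, +0)
per-site changes: [4, 5, 2, 4, 3, 4, 2, 3]; total = 27

27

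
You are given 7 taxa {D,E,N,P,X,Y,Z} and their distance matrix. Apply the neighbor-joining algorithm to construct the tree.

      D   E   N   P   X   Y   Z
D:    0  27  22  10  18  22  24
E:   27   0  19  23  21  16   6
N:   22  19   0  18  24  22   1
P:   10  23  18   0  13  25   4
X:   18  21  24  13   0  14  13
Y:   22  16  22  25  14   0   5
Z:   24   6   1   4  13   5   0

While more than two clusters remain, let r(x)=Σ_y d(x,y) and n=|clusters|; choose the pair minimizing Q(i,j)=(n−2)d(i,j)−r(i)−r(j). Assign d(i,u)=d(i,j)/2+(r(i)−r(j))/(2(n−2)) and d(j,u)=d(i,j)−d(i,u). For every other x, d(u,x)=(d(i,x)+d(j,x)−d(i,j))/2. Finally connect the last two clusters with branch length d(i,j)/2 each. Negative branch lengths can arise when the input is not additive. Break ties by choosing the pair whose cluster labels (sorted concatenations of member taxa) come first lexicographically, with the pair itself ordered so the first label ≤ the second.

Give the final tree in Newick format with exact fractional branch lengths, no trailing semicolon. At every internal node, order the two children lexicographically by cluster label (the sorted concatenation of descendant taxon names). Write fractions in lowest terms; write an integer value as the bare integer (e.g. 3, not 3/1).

(((((D:8,P:2):65/16,X:103/16):71/16,Y:105/16):31/16,E:131/16):61/32,(N:83/12,Z:-71/12):61/32)

1. join D+P (d=10, Q=-166) ⇒ DP; edges |D|=8, |P|=2
  updated: d(DP,E)=20, d(DP,N)=15, d(DP,X)=21/2, d(DP,Y)=37/2, d(DP,Z)=9
2. join DP+X (d=21/2, Q=-227/2) ⇒ DPX; edges |DP|=65/16, |X|=103/16
  updated: d(DPX,E)=61/4, d(DPX,N)=57/4, d(DPX,Y)=11, d(DPX,Z)=23/4
3. join N+Z (d=1, Q=-71) ⇒ NZ; edges |N|=83/12, |Z|=-71/12
  updated: d(DPX,NZ)=19/2, d(E,NZ)=12, d(NZ,Y)=13
4. join DPX+Y (d=11, Q=-215/4) ⇒ DPXY; edges |DPX|=71/16, |Y|=105/16
  updated: d(DPXY,E)=81/8, d(DPXY,NZ)=23/4
5. join DPXY+E (d=81/8, Q=-223/8) ⇒ DEPXY; edges |DPXY|=31/16, |E|=131/16
  updated: d(DEPXY,NZ)=61/16
6. join DEPXY+NZ (d=61/16) ⇒ DENPXYZ; edges |DEPXY|=61/32, |NZ|=61/32
final tree: (((((D:8,P:2):65/16,X:103/16):71/16,Y:105/16):31/16,E:131/16):61/32,(N:83/12,Z:-71/12):61/32)
total length: 743/16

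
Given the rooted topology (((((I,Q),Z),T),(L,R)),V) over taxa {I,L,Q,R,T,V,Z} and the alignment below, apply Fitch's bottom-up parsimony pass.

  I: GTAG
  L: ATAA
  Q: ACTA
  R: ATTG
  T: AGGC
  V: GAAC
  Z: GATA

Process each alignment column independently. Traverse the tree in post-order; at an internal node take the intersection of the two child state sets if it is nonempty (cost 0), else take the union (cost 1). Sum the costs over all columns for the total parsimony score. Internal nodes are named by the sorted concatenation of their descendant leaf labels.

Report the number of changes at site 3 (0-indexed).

4

IQ@0: {G} ∪ {A} = {A,G} (union, +1)
IQZ@0: {A,G} ∩ {G} = {G} (intersection, +0)
IQTZ@0: {G} ∪ {A} = {A,G} (union, +1)
LR@0: {A} ∩ {A} = {A} (intersection, +0)
ILQRTZ@0: {A,G} ∩ {A} = {A} (intersection, +0)
ILQRTVZ@0: {A} ∪ {G} = {A,G} (union, +1)
IQ@1: {T} ∪ {C} = {C,T} (union, +1)
IQZ@1: {C,T} ∪ {A} = {A,C,T} (union, +1)
IQTZ@1: {A,C,T} ∪ {G} = {A,C,G,T} (union, +1)
LR@1: {T} ∩ {T} = {T} (intersection, +0)
ILQRTZ@1: {A,C,G,T} ∩ {T} = {T} (intersection, +0)
ILQRTVZ@1: {T} ∪ {A} = {A,T} (union, +1)
IQ@2: {A} ∪ {T} = {A,T} (union, +1)
IQZ@2: {A,T} ∩ {T} = {T} (intersection, +0)
IQTZ@2: {T} ∪ {G} = {G,T} (union, +1)
LR@2: {A} ∪ {T} = {A,T} (union, +1)
ILQRTZ@2: {G,T} ∩ {A,T} = {T} (intersection, +0)
ILQRTVZ@2: {T} ∪ {A} = {A,T} (union, +1)
IQ@3: {G} ∪ {A} = {A,G} (union, +1)
IQZ@3: {A,G} ∩ {A} = {A} (intersection, +0)
IQTZ@3: {A} ∪ {C} = {A,C} (union, +1)
LR@3: {A} ∪ {G} = {A,G} (union, +1)
ILQRTZ@3: {A,C} ∩ {A,G} = {A} (intersection, +0)
ILQRTVZ@3: {A} ∪ {C} = {A,C} (union, +1)
per-site changes: [3, 4, 4, 4]; total = 15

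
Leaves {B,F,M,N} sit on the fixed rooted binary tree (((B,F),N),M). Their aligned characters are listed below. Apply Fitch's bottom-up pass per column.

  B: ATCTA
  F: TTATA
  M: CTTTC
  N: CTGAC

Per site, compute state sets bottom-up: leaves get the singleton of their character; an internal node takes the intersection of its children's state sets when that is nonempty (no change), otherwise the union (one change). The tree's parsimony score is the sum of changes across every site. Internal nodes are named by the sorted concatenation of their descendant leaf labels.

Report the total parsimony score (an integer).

7

site 0, node BF: B={A} ∪ F={T} → {A,T} (+1)
site 0, node BFN: BF={A,T} ∪ N={C} → {A,C,T} (+1)
site 0, node BFMN: BFN={A,C,T} ∩ M={C} → {C} (+0)
site 1, node BF: B={T} ∩ F={T} → {T} (+0)
site 1, node BFN: BF={T} ∩ N={T} → {T} (+0)
site 1, node BFMN: BFN={T} ∩ M={T} → {T} (+0)
site 2, node BF: B={C} ∪ F={A} → {A,C} (+1)
site 2, node BFN: BF={A,C} ∪ N={G} → {A,C,G} (+1)
site 2, node BFMN: BFN={A,C,G} ∪ M={T} → {A,C,G,T} (+1)
site 3, node BF: B={T} ∩ F={T} → {T} (+0)
site 3, node BFN: BF={T} ∪ N={A} → {A,T} (+1)
site 3, node BFMN: BFN={A,T} ∩ M={T} → {T} (+0)
site 4, node BF: B={A} ∩ F={A} → {A} (+0)
site 4, node BFN: BF={A} ∪ N={C} → {A,C} (+1)
site 4, node BFMN: BFN={A,C} ∩ M={C} → {C} (+0)
per-site changes: [2, 0, 3, 1, 1]; total = 7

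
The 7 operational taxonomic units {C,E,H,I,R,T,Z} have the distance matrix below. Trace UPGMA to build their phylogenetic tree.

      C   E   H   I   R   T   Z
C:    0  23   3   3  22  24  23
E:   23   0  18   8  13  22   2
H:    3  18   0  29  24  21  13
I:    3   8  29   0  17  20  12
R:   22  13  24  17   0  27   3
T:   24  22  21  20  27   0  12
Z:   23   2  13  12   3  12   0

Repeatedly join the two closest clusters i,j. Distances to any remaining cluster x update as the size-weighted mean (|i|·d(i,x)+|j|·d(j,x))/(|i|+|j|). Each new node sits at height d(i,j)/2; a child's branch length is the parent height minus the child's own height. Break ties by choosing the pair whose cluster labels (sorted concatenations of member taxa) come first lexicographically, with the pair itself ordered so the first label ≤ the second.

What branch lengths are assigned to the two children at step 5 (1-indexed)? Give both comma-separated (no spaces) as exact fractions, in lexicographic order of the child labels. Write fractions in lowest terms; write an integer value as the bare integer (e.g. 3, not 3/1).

step 1: merge (E,Z) at d=2; branch lengths E→1, Z→1; new cluster EZ
  updated: d(C,EZ)=23, d(EZ,H)=31/2, d(EZ,I)=10, d(EZ,R)=8, d(EZ,T)=17
step 2: merge (C,H) at d=3; branch lengths C→3/2, H→3/2; new cluster CH
  updated: d(CH,EZ)=77/4, d(CH,I)=16, d(CH,R)=23, d(CH,T)=45/2
step 3: merge (EZ,R) at d=8; branch lengths EZ→3, R→4; new cluster ERZ
  updated: d(CH,ERZ)=41/2, d(ERZ,I)=37/3, d(ERZ,T)=61/3
step 4: merge (ERZ,I) at d=37/3; branch lengths ERZ→13/6, I→37/6; new cluster EIRZ
  updated: d(CH,EIRZ)=155/8, d(EIRZ,T)=81/4
step 5: merge (CH,EIRZ) at d=155/8; branch lengths CH→131/16, EIRZ→169/48; new cluster CEHIRZ
  updated: d(CEHIRZ,T)=21
step 6: merge (CEHIRZ,T) at d=21; branch lengths CEHIRZ→13/16, T→21/2; new cluster CEHIRTZ
final tree: (((C:3/2,H:3/2):131/16,(((E:1,Z:1):3,R:4):13/6,I:37/6):169/48):13/16,T:21/2)
total length: 2081/48

131/16,169/48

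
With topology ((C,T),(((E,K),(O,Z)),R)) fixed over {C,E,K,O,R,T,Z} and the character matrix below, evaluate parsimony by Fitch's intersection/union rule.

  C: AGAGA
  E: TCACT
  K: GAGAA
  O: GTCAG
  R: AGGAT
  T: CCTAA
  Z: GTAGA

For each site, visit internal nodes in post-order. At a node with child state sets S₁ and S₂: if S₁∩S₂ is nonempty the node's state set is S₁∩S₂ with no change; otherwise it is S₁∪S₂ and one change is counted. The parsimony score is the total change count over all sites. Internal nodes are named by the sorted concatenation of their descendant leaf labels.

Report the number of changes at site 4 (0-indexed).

3

CT@0: {A} ∪ {C} = {A,C} (union, +1)
EK@0: {T} ∪ {G} = {G,T} (union, +1)
OZ@0: {G} ∩ {G} = {G} (intersection, +0)
EKOZ@0: {G,T} ∩ {G} = {G} (intersection, +0)
EKORZ@0: {G} ∪ {A} = {A,G} (union, +1)
CEKORTZ@0: {A,C} ∩ {A,G} = {A} (intersection, +0)
CT@1: {G} ∪ {C} = {C,G} (union, +1)
EK@1: {C} ∪ {A} = {A,C} (union, +1)
OZ@1: {T} ∩ {T} = {T} (intersection, +0)
EKOZ@1: {A,C} ∪ {T} = {A,C,T} (union, +1)
EKORZ@1: {A,C,T} ∪ {G} = {A,C,G,T} (union, +1)
CEKORTZ@1: {C,G} ∩ {A,C,G,T} = {C,G} (intersection, +0)
CT@2: {A} ∪ {T} = {A,T} (union, +1)
EK@2: {A} ∪ {G} = {A,G} (union, +1)
OZ@2: {C} ∪ {A} = {A,C} (union, +1)
EKOZ@2: {A,G} ∩ {A,C} = {A} (intersection, +0)
EKORZ@2: {A} ∪ {G} = {A,G} (union, +1)
CEKORTZ@2: {A,T} ∩ {A,G} = {A} (intersection, +0)
CT@3: {G} ∪ {A} = {A,G} (union, +1)
EK@3: {C} ∪ {A} = {A,C} (union, +1)
OZ@3: {A} ∪ {G} = {A,G} (union, +1)
EKOZ@3: {A,C} ∩ {A,G} = {A} (intersection, +0)
EKORZ@3: {A} ∩ {A} = {A} (intersection, +0)
CEKORTZ@3: {A,G} ∩ {A} = {A} (intersection, +0)
CT@4: {A} ∩ {A} = {A} (intersection, +0)
EK@4: {T} ∪ {A} = {A,T} (union, +1)
OZ@4: {G} ∪ {A} = {A,G} (union, +1)
EKOZ@4: {A,T} ∩ {A,G} = {A} (intersection, +0)
EKORZ@4: {A} ∪ {T} = {A,T} (union, +1)
CEKORTZ@4: {A} ∩ {A,T} = {A} (intersection, +0)
per-site changes: [3, 4, 4, 3, 3]; total = 17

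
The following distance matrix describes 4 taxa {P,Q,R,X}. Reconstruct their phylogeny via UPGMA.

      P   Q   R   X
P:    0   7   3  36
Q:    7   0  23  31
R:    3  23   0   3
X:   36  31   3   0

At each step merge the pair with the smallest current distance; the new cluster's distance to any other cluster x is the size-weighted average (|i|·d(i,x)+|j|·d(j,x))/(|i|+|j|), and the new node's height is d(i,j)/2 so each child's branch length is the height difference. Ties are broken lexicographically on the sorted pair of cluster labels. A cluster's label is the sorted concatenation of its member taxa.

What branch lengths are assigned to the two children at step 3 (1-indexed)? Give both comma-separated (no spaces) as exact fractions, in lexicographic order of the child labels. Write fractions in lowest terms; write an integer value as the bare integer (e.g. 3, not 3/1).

1. join P+R (d=3) ⇒ PR; edges |P|=3/2, |R|=3/2
  updated: d(PR,Q)=15, d(PR,X)=39/2
2. join PR+Q (d=15) ⇒ PQR; edges |PR|=6, |Q|=15/2
  updated: d(PQR,X)=70/3
3. join PQR+X (d=70/3) ⇒ PQRX; edges |PQR|=25/6, |X|=35/3
final tree: (((P:3/2,R:3/2):6,Q:15/2):25/6,X:35/3)
total length: 97/3

25/6,35/3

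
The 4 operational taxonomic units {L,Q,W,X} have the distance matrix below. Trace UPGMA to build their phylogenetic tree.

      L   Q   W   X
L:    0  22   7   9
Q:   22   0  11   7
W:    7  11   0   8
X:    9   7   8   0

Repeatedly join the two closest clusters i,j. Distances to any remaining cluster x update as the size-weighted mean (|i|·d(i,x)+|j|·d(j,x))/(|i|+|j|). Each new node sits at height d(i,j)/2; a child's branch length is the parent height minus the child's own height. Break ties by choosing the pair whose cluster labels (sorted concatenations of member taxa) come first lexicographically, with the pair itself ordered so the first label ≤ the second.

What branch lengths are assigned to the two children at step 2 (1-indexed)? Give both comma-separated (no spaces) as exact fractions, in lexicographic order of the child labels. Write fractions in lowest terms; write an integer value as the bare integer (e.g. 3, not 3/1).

7/2,7/2

1. join L+W (d=7) ⇒ LW; edges |L|=7/2, |W|=7/2
  updated: d(LW,Q)=33/2, d(LW,X)=17/2
2. join Q+X (d=7) ⇒ QX; edges |Q|=7/2, |X|=7/2
  updated: d(LW,QX)=25/2
3. join LW+QX (d=25/2) ⇒ LQWX; edges |LW|=11/4, |QX|=11/4
final tree: ((L:7/2,W:7/2):11/4,(Q:7/2,X:7/2):11/4)
total length: 39/2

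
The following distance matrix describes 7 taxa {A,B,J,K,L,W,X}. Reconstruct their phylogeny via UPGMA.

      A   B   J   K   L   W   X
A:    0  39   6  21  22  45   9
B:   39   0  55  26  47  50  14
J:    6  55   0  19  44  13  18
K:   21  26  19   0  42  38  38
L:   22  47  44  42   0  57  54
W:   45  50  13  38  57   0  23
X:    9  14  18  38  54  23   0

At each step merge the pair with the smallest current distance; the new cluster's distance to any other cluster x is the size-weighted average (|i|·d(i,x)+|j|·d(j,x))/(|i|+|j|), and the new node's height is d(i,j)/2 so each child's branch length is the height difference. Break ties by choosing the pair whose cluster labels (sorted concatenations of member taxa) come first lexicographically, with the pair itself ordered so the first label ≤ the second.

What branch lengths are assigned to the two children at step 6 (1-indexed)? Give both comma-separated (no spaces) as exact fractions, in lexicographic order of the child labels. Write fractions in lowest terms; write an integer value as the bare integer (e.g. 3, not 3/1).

step 1: merge (A,J) at d=6; branch lengths A→3, J→3; new cluster AJ
  updated: d(AJ,B)=47, d(AJ,K)=20, d(AJ,L)=33, d(AJ,W)=29, d(AJ,X)=27/2
step 2: merge (AJ,X) at d=27/2; branch lengths AJ→15/4, X→27/4; new cluster AJX
  updated: d(AJX,B)=36, d(AJX,K)=26, d(AJX,L)=40, d(AJX,W)=27
step 3: merge (AJX,K) at d=26; branch lengths AJX→25/4, K→13; new cluster AJKX
  updated: d(AJKX,B)=67/2, d(AJKX,L)=81/2, d(AJKX,W)=119/4
step 4: merge (AJKX,W) at d=119/4; branch lengths AJKX→15/8, W→119/8; new cluster AJKWX
  updated: d(AJKWX,B)=184/5, d(AJKWX,L)=219/5
step 5: merge (AJKWX,B) at d=184/5; branch lengths AJKWX→141/40, B→92/5; new cluster ABJKWX
  updated: d(ABJKWX,L)=133/3
step 6: merge (ABJKWX,L) at d=133/3; branch lengths ABJKWX→113/30, L→133/6; new cluster ABJKLWX
final tree: ((((((A:3,J:3):15/4,X:27/4):25/4,K:13):15/8,W:119/8):141/40,B:92/5):113/30,L:133/6)
total length: 12043/120

113/30,133/6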